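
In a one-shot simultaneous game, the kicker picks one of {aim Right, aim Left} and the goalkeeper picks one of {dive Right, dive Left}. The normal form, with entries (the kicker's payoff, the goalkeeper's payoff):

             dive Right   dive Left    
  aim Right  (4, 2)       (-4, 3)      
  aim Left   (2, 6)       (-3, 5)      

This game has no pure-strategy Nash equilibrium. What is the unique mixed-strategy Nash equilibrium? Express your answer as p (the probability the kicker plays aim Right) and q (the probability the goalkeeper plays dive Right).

p = 1/2, q = 1/3

Set the goalkeeper's expected payoff from dive Right equal to that from dive Left:
  the goalkeeper's payoff from dive Right: p·2 + (1−p)·6 = -4p + 6
  the goalkeeper's payoff from dive Left: p·3 + (1−p)·5 = -2p + 5
  -4p + 6 = -2p + 5  ⇒  -2p = -1  ⇒  p = 1/2.
In a mixed equilibrium the kicker is indifferent between aim Right and aim Left; this condition fixes q.
  the kicker's payoff to aim Right: q·4 + (1−q)·(-4) = 8q - 4
  the kicker's payoff to aim Left: q·2 + (1−q)·(-3) = 5q - 3
  8q - 4 = 5q - 3  ⇒  3q = 1  ⇒  q = 1/3.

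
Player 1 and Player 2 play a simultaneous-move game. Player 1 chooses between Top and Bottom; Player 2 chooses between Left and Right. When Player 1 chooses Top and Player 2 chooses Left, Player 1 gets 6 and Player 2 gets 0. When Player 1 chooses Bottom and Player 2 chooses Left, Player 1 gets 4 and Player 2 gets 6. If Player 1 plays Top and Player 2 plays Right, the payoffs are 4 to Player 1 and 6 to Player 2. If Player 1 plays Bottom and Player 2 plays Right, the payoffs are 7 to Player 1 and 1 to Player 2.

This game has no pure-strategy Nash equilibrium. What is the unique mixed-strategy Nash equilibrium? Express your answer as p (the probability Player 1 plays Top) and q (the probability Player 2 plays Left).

p = 5/11, q = 3/5

Player 1's mix must leave Player 2 indifferent between Left and Right.
  Player 2's expected payoff from Left: p·0 + (1−p)·6 = -6p + 6
  Player 2's expected payoff from Right: p·6 + (1−p)·1 = 5p + 1
  -6p + 6 = 5p + 1  ⇒  -11p = -5  ⇒  p = 5/11.
Set Player 1's expected payoff from Top equal to that from Bottom:
  Player 1's payoff to Top: q·6 + (1−q)·4 = 2q + 4
  Player 1's payoff to Bottom: q·4 + (1−q)·7 = -3q + 7
  2q + 4 = -3q + 7  ⇒  5q = 3  ⇒  q = 3/5.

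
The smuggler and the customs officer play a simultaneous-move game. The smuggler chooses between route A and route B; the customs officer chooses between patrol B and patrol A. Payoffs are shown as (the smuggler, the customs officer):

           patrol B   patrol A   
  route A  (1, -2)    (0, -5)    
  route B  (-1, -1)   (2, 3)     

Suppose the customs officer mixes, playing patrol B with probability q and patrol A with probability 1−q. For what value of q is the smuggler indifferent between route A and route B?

q = 1/2

The smuggler's indifference between route A and route B determines the customs officer's mixing probability q:
  the smuggler's payoff to route A: q·1 + (1−q)·0 = q
  the smuggler's payoff to route B: q·(-1) + (1−q)·2 = -3q + 2
  q = -3q + 2  ⇒  4q = 2  ⇒  q = 1/2.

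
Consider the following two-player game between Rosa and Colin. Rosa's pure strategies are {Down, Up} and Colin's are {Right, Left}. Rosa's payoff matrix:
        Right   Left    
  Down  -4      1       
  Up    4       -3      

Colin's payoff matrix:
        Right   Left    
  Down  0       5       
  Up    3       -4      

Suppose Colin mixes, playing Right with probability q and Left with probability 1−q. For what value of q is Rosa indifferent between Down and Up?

q = 1/3

Set Rosa's expected payoff from Down equal to that from Up:
  Rosa's payoff from Down: q·(-4) + (1−q)·1 = -5q + 1
  Rosa's payoff from Up: q·4 + (1−q)·(-3) = 7q - 3
  -5q + 1 = 7q - 3  ⇒  -12q = -4  ⇒  q = 1/3.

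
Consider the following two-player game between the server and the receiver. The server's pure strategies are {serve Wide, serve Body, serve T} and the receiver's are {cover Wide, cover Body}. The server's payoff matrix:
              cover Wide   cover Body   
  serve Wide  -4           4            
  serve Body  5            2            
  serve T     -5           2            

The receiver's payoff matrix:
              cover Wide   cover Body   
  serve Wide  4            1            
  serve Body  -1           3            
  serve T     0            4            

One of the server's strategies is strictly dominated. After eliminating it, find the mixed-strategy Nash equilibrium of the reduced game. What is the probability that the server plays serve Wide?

The server's strategy serve T is strictly dominated by serve Wide: -4 > -5 and 4 > 2. Eliminate serve T.
The receiver's indifference between cover Wide and cover Body determines the server's mixing probability p:
  the receiver's payoff to cover Wide: p·4 + (1−p)·(-1) = 5p - 1
  the receiver's payoff to cover Body: p·1 + (1−p)·3 = -2p + 3
  5p - 1 = -2p + 3  ⇒  7p = 4  ⇒  p = 4/7.

p = 4/7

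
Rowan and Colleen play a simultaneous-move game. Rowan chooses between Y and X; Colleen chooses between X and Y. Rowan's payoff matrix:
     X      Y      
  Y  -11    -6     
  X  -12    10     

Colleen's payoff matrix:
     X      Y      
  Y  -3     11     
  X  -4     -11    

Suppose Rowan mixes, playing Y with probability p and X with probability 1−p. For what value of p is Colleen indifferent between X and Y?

Rowan's mix must leave Colleen indifferent between X and Y.
  Colleen's payoff from X: p·(-3) + (1−p)·(-4) = p - 4
  Colleen's payoff from Y: p·11 + (1−p)·(-11) = 22p - 11
  p - 4 = 22p - 11  ⇒  -21p = -7  ⇒  p = 1/3.

p = 1/3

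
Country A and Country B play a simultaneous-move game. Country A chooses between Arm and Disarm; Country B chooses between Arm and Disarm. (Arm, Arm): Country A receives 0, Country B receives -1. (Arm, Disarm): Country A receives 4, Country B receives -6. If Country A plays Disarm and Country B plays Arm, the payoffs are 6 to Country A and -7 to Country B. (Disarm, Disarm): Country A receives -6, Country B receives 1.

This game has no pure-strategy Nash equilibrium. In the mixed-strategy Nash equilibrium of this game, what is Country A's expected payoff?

Country B's mix must leave Country A indifferent between Arm and Disarm.
  Country A's expected payoff from Arm: q·0 + (1−q)·4 = -4q + 4
  Country A's expected payoff from Disarm: q·6 + (1−q)·(-6) = 12q - 6
  -4q + 4 = 12q - 6  ⇒  -16q = -10  ⇒  q = 5/8.
At equilibrium Country A is indifferent across rows, so Country A's payoff equals the payoff from Arm: (5/8)·0 + (3/8)·4 = 3/2.

3/2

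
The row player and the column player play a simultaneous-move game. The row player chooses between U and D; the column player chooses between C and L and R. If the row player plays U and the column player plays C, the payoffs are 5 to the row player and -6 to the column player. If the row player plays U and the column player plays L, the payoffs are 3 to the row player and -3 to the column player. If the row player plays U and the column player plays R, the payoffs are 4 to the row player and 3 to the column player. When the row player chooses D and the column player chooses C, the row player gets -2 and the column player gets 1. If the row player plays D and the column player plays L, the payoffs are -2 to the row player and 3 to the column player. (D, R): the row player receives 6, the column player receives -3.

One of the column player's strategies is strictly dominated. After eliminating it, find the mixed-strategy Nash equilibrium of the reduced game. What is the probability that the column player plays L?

The column player's strategy C is strictly dominated by L: -3 > -6 and 3 > 1. Eliminate C.
Set the row player's expected payoff from U equal to that from D:
  the row player's expected payoff from U: q·3 + (1−q)·4 = -q + 4
  the row player's expected payoff from D: q·(-2) + (1−q)·6 = -8q + 6
  -q + 4 = -8q + 6  ⇒  7q = 2  ⇒  q = 2/7.

q = 2/7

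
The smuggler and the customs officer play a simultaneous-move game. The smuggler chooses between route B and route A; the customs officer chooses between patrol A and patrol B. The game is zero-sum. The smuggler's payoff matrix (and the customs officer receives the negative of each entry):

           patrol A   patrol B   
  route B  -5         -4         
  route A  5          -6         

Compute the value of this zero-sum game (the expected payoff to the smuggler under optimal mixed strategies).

v = -25/6

Set the smuggler's expected payoff from route B equal to that from route A:
  the smuggler's payoff from route B: q·(-5) + (1−q)·(-4) = -q - 4
  the smuggler's payoff from route A: q·5 + (1−q)·(-6) = 11q - 6
  -q - 4 = 11q - 6  ⇒  -12q = -2  ⇒  q = 1/6.
The value is the smuggler's expected payoff against this mix (using route B): (1/6)·(-5) + (5/6)·(-4) = -25/6.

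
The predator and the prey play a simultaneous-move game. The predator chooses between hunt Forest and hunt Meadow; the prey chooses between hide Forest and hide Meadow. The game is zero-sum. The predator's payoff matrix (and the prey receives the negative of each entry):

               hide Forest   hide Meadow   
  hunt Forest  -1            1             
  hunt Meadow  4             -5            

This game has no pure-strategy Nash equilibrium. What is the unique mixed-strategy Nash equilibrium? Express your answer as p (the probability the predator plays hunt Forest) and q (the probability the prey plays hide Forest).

p = 9/11, q = 6/11

The prey's indifference between hide Forest and hide Meadow determines the predator's mixing probability p:
  the prey's payoff to hide Forest: p·1 + (1−p)·(-4) = 5p - 4
  the prey's payoff to hide Meadow: p·(-1) + (1−p)·5 = -6p + 5
  5p - 4 = -6p + 5  ⇒  11p = 9  ⇒  p = 9/11.
The prey's mix must leave the predator indifferent between hunt Forest and hunt Meadow.
  the predator's payoff from hunt Forest: q·(-1) + (1−q)·1 = -2q + 1
  the predator's payoff from hunt Meadow: q·4 + (1−q)·(-5) = 9q - 5
  -2q + 1 = 9q - 5  ⇒  -11q = -6  ⇒  q = 6/11.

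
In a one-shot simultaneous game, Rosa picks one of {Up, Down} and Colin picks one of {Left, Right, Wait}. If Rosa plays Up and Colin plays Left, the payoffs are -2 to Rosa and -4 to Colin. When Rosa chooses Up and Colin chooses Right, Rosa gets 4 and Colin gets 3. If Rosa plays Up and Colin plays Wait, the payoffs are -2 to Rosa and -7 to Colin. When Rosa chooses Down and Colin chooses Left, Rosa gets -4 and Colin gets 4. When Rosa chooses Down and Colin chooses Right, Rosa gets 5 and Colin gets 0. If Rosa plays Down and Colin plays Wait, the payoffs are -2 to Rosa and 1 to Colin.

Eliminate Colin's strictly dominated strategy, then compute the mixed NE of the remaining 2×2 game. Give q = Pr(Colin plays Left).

q = 1/3

Colin's strategy Wait is strictly dominated by Left: -4 > -7 and 4 > 1. Eliminate Wait.
For Rosa to be willing to mix, Rosa must be indifferent between Up and Down, which pins down Colin's mix.
  Rosa's payoff from Up: q·(-2) + (1−q)·4 = -6q + 4
  Rosa's payoff from Down: q·(-4) + (1−q)·5 = -9q + 5
  -6q + 4 = -9q + 5  ⇒  3q = 1  ⇒  q = 1/3.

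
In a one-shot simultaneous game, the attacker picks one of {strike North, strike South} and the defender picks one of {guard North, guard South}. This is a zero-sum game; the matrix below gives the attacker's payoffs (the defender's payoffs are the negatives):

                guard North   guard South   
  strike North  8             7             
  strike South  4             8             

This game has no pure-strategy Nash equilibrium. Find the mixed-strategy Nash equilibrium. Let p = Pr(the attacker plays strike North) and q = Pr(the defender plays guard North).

p = 4/5, q = 1/5

For the defender to be willing to mix, the defender must be indifferent between guard North and guard South, which pins down the attacker's mix.
  the defender's expected payoff from guard North: p·(-8) + (1−p)·(-4) = -4p - 4
  the defender's expected payoff from guard South: p·(-7) + (1−p)·(-8) = p - 8
  -4p - 4 = p - 8  ⇒  -5p = -4  ⇒  p = 4/5.
Set the attacker's expected payoff from strike North equal to that from strike South:
  the attacker's expected payoff from strike North: q·8 + (1−q)·7 = q + 7
  the attacker's expected payoff from strike South: q·4 + (1−q)·8 = -4q + 8
  q + 7 = -4q + 8  ⇒  5q = 1  ⇒  q = 1/5.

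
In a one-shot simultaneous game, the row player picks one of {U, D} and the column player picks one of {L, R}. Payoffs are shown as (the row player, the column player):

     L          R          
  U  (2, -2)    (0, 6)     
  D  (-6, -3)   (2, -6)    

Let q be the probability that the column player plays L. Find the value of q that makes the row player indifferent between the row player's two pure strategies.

q = 1/5

In a mixed equilibrium the row player is indifferent between U and D; this condition fixes q.
  the row player's payoff from U: q·2 + (1−q)·0 = 2q
  the row player's payoff from D: q·(-6) + (1−q)·2 = -8q + 2
  2q = -8q + 2  ⇒  10q = 2  ⇒  q = 1/5.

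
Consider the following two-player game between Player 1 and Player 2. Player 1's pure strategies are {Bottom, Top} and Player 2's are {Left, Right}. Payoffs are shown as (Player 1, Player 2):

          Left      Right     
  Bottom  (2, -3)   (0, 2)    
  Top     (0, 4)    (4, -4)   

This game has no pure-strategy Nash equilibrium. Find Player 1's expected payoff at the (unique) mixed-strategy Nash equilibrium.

4/3

Set Player 1's expected payoff from Bottom equal to that from Top:
  Player 1's expected payoff from Bottom: q·2 + (1−q)·0 = 2q
  Player 1's expected payoff from Top: q·0 + (1−q)·4 = -4q + 4
  2q = -4q + 4  ⇒  6q = 4  ⇒  q = 2/3.
At equilibrium Player 1 is indifferent across rows, so Player 1's payoff equals the payoff from Bottom: (2/3)·2 + (1/3)·0 = 4/3.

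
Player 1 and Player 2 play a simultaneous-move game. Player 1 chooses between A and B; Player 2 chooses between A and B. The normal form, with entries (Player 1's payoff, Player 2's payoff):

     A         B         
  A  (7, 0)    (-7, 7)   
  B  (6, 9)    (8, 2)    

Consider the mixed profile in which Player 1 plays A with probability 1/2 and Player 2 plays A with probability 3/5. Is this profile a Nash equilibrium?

No

Given Player 2's mix q = 3/5, Player 1's payoff from A is 7/5 but from B is 34/5. Player 1 strictly prefers B, so Player 1 would not mix.
So the proposed profile is not a Nash equilibrium.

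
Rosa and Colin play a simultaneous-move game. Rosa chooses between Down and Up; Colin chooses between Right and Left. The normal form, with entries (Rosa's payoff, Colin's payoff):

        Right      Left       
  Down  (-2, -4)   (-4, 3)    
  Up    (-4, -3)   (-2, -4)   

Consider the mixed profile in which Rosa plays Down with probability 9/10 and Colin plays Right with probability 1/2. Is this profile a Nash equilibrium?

No

Given Rosa's mix p = 9/10, Colin's payoff from Right is -39/10 but from Left is 23/10. Colin strictly prefers Left, so Colin would not mix.
So the proposed profile is not a Nash equilibrium.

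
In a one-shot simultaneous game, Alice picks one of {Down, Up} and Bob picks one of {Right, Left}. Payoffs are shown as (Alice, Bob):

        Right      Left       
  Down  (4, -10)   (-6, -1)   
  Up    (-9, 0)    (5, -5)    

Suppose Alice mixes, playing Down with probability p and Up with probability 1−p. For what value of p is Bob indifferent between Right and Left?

p = 5/14

Set Bob's expected payoff from Right equal to that from Left:
  Bob's payoff from Right: p·(-10) + (1−p)·0 = -10p
  Bob's payoff from Left: p·(-1) + (1−p)·(-5) = 4p - 5
  -10p = 4p - 5  ⇒  -14p = -5  ⇒  p = 5/14.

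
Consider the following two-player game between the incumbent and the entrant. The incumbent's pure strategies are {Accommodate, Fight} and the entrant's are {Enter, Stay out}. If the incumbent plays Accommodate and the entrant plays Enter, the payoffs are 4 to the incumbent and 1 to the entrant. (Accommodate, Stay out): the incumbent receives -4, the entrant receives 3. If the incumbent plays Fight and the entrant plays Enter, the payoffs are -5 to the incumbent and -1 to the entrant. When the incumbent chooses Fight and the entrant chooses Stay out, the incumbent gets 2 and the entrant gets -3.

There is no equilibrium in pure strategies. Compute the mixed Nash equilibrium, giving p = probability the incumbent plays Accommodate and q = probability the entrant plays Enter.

p = 1/2, q = 2/5

The incumbent's mix must leave the entrant indifferent between Enter and Stay out.
  the entrant's expected payoff from Enter: p·1 + (1−p)·(-1) = 2p - 1
  the entrant's expected payoff from Stay out: p·3 + (1−p)·(-3) = 6p - 3
  2p - 1 = 6p - 3  ⇒  -4p = -2  ⇒  p = 1/2.
For the incumbent to be willing to mix, the incumbent must be indifferent between Accommodate and Fight, which pins down the entrant's mix.
  the incumbent's expected payoff from Accommodate: q·4 + (1−q)·(-4) = 8q - 4
  the incumbent's expected payoff from Fight: q·(-5) + (1−q)·2 = -7q + 2
  8q - 4 = -7q + 2  ⇒  15q = 6  ⇒  q = 2/5.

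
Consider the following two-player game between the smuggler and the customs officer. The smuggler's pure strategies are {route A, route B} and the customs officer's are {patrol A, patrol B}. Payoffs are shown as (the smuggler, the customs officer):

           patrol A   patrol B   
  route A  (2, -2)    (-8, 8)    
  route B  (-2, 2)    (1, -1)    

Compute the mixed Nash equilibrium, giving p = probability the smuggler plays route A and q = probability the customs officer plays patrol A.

p = 3/13, q = 9/13

Set the customs officer's expected payoff from patrol A equal to that from patrol B:
  the customs officer's payoff from patrol A: p·(-2) + (1−p)·2 = -4p + 2
  the customs officer's payoff from patrol B: p·8 + (1−p)·(-1) = 9p - 1
  -4p + 2 = 9p - 1  ⇒  -13p = -3  ⇒  p = 3/13.
For the smuggler to be willing to mix, the smuggler must be indifferent between route A and route B, which pins down the customs officer's mix.
  the smuggler's payoff to route A: q·2 + (1−q)·(-8) = 10q - 8
  the smuggler's payoff to route B: q·(-2) + (1−q)·1 = -3q + 1
  10q - 8 = -3q + 1  ⇒  13q = 9  ⇒  q = 9/13.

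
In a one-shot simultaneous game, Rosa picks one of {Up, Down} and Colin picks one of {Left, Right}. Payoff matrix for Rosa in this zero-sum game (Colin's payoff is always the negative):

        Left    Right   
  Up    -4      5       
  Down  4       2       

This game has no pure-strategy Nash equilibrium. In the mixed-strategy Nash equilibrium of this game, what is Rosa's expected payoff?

28/11

Rosa's indifference between Up and Down determines Colin's mixing probability q:
  Rosa's payoff from Up: q·(-4) + (1−q)·5 = -9q + 5
  Rosa's payoff from Down: q·4 + (1−q)·2 = 2q + 2
  -9q + 5 = 2q + 2  ⇒  -11q = -3  ⇒  q = 3/11.
At equilibrium Rosa is indifferent across rows, so Rosa's payoff equals the payoff from Up: (3/11)·(-4) + (8/11)·5 = 28/11.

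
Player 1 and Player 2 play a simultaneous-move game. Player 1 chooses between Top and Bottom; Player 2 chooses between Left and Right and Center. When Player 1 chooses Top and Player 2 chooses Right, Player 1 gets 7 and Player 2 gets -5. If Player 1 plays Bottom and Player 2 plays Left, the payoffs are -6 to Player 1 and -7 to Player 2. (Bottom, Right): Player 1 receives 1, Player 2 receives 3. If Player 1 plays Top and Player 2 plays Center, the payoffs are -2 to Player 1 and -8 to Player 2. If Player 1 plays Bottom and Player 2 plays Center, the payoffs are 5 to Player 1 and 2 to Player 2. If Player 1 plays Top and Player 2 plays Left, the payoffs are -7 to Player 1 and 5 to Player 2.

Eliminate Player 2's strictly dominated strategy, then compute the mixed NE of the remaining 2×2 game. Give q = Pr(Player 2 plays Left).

Player 2's strategy Center is strictly dominated by Right: -5 > -8 and 3 > 2. Eliminate Center.
Player 1's indifference between Top and Bottom determines Player 2's mixing probability q:
  Player 1's payoff to Top: q·(-7) + (1−q)·7 = -14q + 7
  Player 1's payoff to Bottom: q·(-6) + (1−q)·1 = -7q + 1
  -14q + 7 = -7q + 1  ⇒  -7q = -6  ⇒  q = 6/7.

q = 6/7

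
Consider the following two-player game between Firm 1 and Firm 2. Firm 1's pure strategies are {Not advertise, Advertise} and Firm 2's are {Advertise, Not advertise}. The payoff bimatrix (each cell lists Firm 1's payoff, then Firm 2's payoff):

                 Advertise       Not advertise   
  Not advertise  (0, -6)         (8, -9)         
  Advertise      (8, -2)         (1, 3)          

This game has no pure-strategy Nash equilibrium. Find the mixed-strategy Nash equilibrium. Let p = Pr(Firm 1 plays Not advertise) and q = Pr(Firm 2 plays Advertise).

p = 5/8, q = 7/15

For Firm 2 to be willing to mix, Firm 2 must be indifferent between Advertise and Not advertise, which pins down Firm 1's mix.
  Firm 2's payoff to Advertise: p·(-6) + (1−p)·(-2) = -4p - 2
  Firm 2's payoff to Not advertise: p·(-9) + (1−p)·3 = -12p + 3
  -4p - 2 = -12p + 3  ⇒  8p = 5  ⇒  p = 5/8.
Firm 2's mix must leave Firm 1 indifferent between Not advertise and Advertise.
  Firm 1's expected payoff from Not advertise: q·0 + (1−q)·8 = -8q + 8
  Firm 1's expected payoff from Advertise: q·8 + (1−q)·1 = 7q + 1
  -8q + 8 = 7q + 1  ⇒  -15q = -7  ⇒  q = 7/15.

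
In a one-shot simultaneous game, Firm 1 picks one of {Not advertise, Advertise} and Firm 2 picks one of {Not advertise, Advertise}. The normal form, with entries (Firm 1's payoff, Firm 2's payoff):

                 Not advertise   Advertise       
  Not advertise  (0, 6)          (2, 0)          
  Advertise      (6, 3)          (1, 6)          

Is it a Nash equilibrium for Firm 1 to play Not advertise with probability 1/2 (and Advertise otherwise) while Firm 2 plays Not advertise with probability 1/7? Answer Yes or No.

No

Given Firm 1's mix p = 1/2, Firm 2's payoff from Not advertise is 9/2 but from Advertise is 3. Firm 2 strictly prefers Not advertise, so Firm 2 would not mix.
So the proposed profile is not a Nash equilibrium.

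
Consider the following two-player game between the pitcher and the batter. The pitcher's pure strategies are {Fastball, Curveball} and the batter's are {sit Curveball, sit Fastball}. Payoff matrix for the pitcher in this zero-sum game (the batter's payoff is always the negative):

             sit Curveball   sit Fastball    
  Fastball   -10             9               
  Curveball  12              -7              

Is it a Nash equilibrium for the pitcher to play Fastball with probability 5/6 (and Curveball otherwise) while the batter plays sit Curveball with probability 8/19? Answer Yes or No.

No

Given the pitcher's mix p = 5/6, the batter's payoff from sit Curveball is 19/3 but from sit Fastball is -19/3. The batter strictly prefers sit Curveball, so the batter would not mix.
So the proposed profile is not a Nash equilibrium.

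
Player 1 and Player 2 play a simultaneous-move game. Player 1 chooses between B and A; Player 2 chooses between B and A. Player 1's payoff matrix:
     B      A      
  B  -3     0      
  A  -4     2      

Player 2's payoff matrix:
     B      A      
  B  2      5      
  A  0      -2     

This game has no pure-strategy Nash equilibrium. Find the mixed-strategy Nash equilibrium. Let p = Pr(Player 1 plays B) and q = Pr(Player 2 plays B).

In a mixed equilibrium Player 2 is indifferent between B and A; this condition fixes p.
  Player 2's expected payoff from B: p·2 + (1−p)·0 = 2p
  Player 2's expected payoff from A: p·5 + (1−p)·(-2) = 7p - 2
  2p = 7p - 2  ⇒  -5p = -2  ⇒  p = 2/5.
Player 1's indifference between B and A determines Player 2's mixing probability q:
  Player 1's payoff to B: q·(-3) + (1−q)·0 = -3q
  Player 1's payoff to A: q·(-4) + (1−q)·2 = -6q + 2
  -3q = -6q + 2  ⇒  3q = 2  ⇒  q = 2/3.

p = 2/5, q = 2/3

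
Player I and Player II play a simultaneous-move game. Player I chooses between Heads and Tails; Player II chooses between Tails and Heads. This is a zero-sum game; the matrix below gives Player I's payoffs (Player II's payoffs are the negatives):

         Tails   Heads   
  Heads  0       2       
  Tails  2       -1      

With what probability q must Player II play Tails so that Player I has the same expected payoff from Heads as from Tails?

In a mixed equilibrium Player I is indifferent between Heads and Tails; this condition fixes q.
  Player I's payoff to Heads: q·0 + (1−q)·2 = -2q + 2
  Player I's payoff to Tails: q·2 + (1−q)·(-1) = 3q - 1
  -2q + 2 = 3q - 1  ⇒  -5q = -3  ⇒  q = 3/5.

q = 3/5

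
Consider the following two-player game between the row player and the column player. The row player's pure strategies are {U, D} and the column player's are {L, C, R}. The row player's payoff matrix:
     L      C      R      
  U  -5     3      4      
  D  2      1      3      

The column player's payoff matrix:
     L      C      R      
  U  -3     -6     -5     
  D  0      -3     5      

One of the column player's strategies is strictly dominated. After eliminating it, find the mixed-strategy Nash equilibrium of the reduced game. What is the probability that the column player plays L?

The column player's strategy C is strictly dominated by L: -3 > -6 and 0 > -3. Eliminate C.
In a mixed equilibrium the row player is indifferent between U and D; this condition fixes q.
  the row player's payoff from U: q·(-5) + (1−q)·4 = -9q + 4
  the row player's payoff from D: q·2 + (1−q)·3 = -q + 3
  -9q + 4 = -q + 3  ⇒  -8q = -1  ⇒  q = 1/8.

q = 1/8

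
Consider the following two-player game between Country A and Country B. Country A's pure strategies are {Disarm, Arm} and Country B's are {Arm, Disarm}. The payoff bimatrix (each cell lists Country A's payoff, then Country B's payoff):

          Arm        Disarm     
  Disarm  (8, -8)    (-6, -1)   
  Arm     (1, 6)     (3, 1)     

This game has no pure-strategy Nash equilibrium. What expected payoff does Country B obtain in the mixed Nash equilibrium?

Country A's mix must leave Country B indifferent between Arm and Disarm.
  Country B's payoff to Arm: p·(-8) + (1−p)·6 = -14p + 6
  Country B's payoff to Disarm: p·(-1) + (1−p)·1 = -2p + 1
  -14p + 6 = -2p + 1  ⇒  -12p = -5  ⇒  p = 5/12.
At equilibrium Country B is indifferent across columns, so Country B's payoff equals the payoff from Arm: (5/12)·(-8) + (7/12)·6 = 1/6.

1/6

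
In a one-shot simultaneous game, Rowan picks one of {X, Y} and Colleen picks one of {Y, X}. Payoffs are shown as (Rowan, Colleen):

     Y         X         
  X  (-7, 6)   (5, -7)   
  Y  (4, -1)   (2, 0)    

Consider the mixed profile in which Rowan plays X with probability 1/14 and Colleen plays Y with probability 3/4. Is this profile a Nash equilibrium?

No

Given Colleen's mix q = 3/4, Rowan's payoff from X is -4 but from Y is 7/2. Rowan strictly prefers Y, so Rowan would not mix.
So the proposed profile is not a Nash equilibrium.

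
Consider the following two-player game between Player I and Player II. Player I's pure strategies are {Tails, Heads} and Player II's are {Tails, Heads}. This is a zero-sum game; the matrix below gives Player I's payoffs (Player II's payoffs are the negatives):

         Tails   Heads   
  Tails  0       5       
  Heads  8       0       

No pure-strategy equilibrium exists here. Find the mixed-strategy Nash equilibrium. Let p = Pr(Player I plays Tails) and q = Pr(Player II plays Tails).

Player II's indifference between Tails and Heads determines Player I's mixing probability p:
  Player II's expected payoff from Tails: p·0 + (1−p)·(-8) = 8p - 8
  Player II's expected payoff from Heads: p·(-5) + (1−p)·0 = -5p
  8p - 8 = -5p  ⇒  13p = 8  ⇒  p = 8/13.
Set Player I's expected payoff from Tails equal to that from Heads:
  Player I's payoff to Tails: q·0 + (1−q)·5 = -5q + 5
  Player I's payoff to Heads: q·8 + (1−q)·0 = 8q
  -5q + 5 = 8q  ⇒  -13q = -5  ⇒  q = 5/13.

p = 8/13, q = 5/13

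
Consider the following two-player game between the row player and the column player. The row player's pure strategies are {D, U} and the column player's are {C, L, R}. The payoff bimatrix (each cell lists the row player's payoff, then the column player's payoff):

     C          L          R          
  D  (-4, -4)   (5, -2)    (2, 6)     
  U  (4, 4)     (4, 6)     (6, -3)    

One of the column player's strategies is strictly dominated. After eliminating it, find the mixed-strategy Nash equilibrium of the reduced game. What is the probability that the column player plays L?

The column player's strategy C is strictly dominated by L: -2 > -4 and 6 > 4. Eliminate C.
Set the row player's expected payoff from D equal to that from U:
  the row player's expected payoff from D: q·5 + (1−q)·2 = 3q + 2
  the row player's expected payoff from U: q·4 + (1−q)·6 = -2q + 6
  3q + 2 = -2q + 6  ⇒  5q = 4  ⇒  q = 4/5.

q = 4/5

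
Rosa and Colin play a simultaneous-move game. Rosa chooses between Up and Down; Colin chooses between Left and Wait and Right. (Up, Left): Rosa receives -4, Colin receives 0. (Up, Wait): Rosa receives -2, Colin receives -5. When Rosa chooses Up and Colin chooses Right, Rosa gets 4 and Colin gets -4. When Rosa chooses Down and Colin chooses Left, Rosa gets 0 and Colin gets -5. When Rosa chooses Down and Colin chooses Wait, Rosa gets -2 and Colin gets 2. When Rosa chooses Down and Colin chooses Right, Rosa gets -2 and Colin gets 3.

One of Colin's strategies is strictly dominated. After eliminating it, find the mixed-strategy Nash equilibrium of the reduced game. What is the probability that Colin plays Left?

Colin's strategy Wait is strictly dominated by Right: -4 > -5 and 3 > 2. Eliminate Wait.
For Rosa to be willing to mix, Rosa must be indifferent between Up and Down, which pins down Colin's mix.
  Rosa's payoff to Up: q·(-4) + (1−q)·4 = -8q + 4
  Rosa's payoff to Down: q·0 + (1−q)·(-2) = 2q - 2
  -8q + 4 = 2q - 2  ⇒  -10q = -6  ⇒  q = 3/5.

q = 3/5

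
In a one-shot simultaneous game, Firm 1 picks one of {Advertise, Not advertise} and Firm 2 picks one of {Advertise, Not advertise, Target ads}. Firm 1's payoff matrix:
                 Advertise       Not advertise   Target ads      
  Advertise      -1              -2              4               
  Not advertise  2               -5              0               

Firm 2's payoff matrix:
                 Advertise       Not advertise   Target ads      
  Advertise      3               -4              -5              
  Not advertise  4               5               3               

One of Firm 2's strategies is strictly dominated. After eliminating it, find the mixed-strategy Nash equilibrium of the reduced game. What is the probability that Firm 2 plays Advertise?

Firm 2's strategy Target ads is strictly dominated by Not advertise: -4 > -5 and 5 > 3. Eliminate Target ads.
Set Firm 1's expected payoff from Advertise equal to that from Not advertise:
  Firm 1's expected payoff from Advertise: q·(-1) + (1−q)·(-2) = q - 2
  Firm 1's expected payoff from Not advertise: q·2 + (1−q)·(-5) = 7q - 5
  q - 2 = 7q - 5  ⇒  -6q = -3  ⇒  q = 1/2.

q = 1/2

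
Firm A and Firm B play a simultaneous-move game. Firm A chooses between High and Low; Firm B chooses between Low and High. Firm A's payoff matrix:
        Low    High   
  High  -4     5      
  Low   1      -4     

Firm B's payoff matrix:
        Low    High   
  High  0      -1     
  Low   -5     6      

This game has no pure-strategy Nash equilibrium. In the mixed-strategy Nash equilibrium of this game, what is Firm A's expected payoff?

Firm A's indifference between High and Low determines Firm B's mixing probability q:
  Firm A's expected payoff from High: q·(-4) + (1−q)·5 = -9q + 5
  Firm A's expected payoff from Low: q·1 + (1−q)·(-4) = 5q - 4
  -9q + 5 = 5q - 4  ⇒  -14q = -9  ⇒  q = 9/14.
At equilibrium Firm A is indifferent across rows, so Firm A's payoff equals the payoff from High: (9/14)·(-4) + (5/14)·5 = -11/14.

-11/14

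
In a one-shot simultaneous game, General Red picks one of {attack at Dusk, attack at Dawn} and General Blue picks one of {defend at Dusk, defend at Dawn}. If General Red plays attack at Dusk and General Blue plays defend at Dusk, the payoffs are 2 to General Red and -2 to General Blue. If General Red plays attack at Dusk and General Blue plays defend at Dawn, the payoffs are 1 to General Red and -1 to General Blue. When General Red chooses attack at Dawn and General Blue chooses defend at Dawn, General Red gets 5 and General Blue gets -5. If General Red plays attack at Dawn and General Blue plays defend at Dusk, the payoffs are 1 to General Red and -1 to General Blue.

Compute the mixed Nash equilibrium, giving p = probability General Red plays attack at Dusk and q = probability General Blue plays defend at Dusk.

p = 4/5, q = 4/5

In a mixed equilibrium General Blue is indifferent between defend at Dusk and defend at Dawn; this condition fixes p.
  General Blue's expected payoff from defend at Dusk: p·(-2) + (1−p)·(-1) = -p - 1
  General Blue's expected payoff from defend at Dawn: p·(-1) + (1−p)·(-5) = 4p - 5
  -p - 1 = 4p - 5  ⇒  -5p = -4  ⇒  p = 4/5.
For General Red to be willing to mix, General Red must be indifferent between attack at Dusk and attack at Dawn, which pins down General Blue's mix.
  General Red's payoff to attack at Dusk: q·2 + (1−q)·1 = q + 1
  General Red's payoff to attack at Dawn: q·1 + (1−q)·5 = -4q + 5
  q + 1 = -4q + 5  ⇒  5q = 4  ⇒  q = 4/5.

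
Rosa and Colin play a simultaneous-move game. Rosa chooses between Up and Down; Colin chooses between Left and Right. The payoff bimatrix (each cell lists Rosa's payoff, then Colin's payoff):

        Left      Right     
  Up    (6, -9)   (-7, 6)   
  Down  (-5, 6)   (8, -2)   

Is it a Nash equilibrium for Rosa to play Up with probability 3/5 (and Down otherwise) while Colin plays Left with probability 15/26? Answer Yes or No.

No

Given Rosa's mix p = 3/5, Colin's payoff from Left is -3 but from Right is 14/5. Colin strictly prefers Right, so Colin would not mix.
So the proposed profile is not a Nash equilibrium.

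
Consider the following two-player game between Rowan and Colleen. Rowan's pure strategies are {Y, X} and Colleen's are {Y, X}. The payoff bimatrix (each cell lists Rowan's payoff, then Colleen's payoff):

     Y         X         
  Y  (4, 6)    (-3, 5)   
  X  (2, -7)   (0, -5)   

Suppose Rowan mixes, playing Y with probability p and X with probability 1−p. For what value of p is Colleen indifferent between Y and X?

p = 2/3

In a mixed equilibrium Colleen is indifferent between Y and X; this condition fixes p.
  Colleen's expected payoff from Y: p·6 + (1−p)·(-7) = 13p - 7
  Colleen's expected payoff from X: p·5 + (1−p)·(-5) = 10p - 5
  13p - 7 = 10p - 5  ⇒  3p = 2  ⇒  p = 2/3.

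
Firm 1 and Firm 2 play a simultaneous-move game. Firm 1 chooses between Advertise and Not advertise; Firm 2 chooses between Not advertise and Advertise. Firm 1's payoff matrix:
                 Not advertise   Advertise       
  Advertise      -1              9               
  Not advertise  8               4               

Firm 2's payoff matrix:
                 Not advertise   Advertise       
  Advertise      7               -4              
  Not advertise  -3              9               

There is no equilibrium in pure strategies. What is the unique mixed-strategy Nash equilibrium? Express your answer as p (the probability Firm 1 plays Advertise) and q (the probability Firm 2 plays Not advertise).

p = 12/23, q = 5/14

In a mixed equilibrium Firm 2 is indifferent between Not advertise and Advertise; this condition fixes p.
  Firm 2's expected payoff from Not advertise: p·7 + (1−p)·(-3) = 10p - 3
  Firm 2's expected payoff from Advertise: p·(-4) + (1−p)·9 = -13p + 9
  10p - 3 = -13p + 9  ⇒  23p = 12  ⇒  p = 12/23.
Firm 2's mix must leave Firm 1 indifferent between Advertise and Not advertise.
  Firm 1's expected payoff from Advertise: q·(-1) + (1−q)·9 = -10q + 9
  Firm 1's expected payoff from Not advertise: q·8 + (1−q)·4 = 4q + 4
  -10q + 9 = 4q + 4  ⇒  -14q = -5  ⇒  q = 5/14.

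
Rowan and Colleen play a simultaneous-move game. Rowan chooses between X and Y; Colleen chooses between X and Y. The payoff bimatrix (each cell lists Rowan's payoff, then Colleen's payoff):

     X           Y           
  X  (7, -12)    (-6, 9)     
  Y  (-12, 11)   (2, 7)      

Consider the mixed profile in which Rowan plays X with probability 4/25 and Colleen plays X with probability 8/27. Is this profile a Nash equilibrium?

Yes

Check Colleen's indifference given Rowan's mix p = 4/25:
  payoff from X = 183/25; payoff from Y = 183/25 — equal.
Check Rowan's indifference given Colleen's mix q = 8/27:
  payoff from X = -58/27; payoff from Y = -58/27 — equal.
Both players are indifferent, so neither can profitably deviate.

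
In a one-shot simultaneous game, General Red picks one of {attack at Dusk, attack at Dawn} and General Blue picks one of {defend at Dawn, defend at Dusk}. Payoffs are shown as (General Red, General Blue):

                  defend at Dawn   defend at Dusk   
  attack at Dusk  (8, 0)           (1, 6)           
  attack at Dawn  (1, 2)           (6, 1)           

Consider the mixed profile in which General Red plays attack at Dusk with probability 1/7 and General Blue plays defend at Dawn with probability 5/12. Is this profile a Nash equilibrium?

Yes

Check General Blue's indifference given General Red's mix p = 1/7:
  payoff from defend at Dawn = 12/7; payoff from defend at Dusk = 12/7 — equal.
Check General Red's indifference given General Blue's mix q = 5/12:
  payoff from attack at Dusk = 47/12; payoff from attack at Dawn = 47/12 — equal.
Both players are indifferent, so neither can profitably deviate.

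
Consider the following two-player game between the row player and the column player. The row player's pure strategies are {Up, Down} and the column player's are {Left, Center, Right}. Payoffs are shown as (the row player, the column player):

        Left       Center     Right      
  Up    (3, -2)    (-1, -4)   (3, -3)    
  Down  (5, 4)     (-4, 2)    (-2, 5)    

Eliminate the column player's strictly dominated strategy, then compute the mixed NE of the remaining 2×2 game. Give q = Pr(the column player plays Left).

The column player's strategy Center is strictly dominated by Left: -2 > -4 and 4 > 2. Eliminate Center.
Set the row player's expected payoff from Up equal to that from Down:
  the row player's payoff to Up: q·3 + (1−q)·3 = 3
  the row player's payoff to Down: q·5 + (1−q)·(-2) = 7q - 2
  3 = 7q - 2  ⇒  -7q = -5  ⇒  q = 5/7.

q = 5/7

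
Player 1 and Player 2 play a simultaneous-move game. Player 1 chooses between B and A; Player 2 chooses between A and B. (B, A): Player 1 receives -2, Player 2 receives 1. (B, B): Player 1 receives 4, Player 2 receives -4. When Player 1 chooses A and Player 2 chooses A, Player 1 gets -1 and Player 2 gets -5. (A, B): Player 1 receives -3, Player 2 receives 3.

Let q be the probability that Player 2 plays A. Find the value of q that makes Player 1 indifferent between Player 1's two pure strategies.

For Player 1 to be willing to mix, Player 1 must be indifferent between B and A, which pins down Player 2's mix.
  Player 1's payoff to B: q·(-2) + (1−q)·4 = -6q + 4
  Player 1's payoff to A: q·(-1) + (1−q)·(-3) = 2q - 3
  -6q + 4 = 2q - 3  ⇒  -8q = -7  ⇒  q = 7/8.

q = 7/8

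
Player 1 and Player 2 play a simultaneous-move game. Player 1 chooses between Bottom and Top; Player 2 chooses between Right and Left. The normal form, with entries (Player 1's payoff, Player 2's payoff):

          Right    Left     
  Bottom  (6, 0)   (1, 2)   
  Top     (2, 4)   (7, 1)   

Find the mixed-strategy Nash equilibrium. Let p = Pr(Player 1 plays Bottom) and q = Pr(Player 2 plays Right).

For Player 2 to be willing to mix, Player 2 must be indifferent between Right and Left, which pins down Player 1's mix.
  Player 2's payoff to Right: p·0 + (1−p)·4 = -4p + 4
  Player 2's payoff to Left: p·2 + (1−p)·1 = p + 1
  -4p + 4 = p + 1  ⇒  -5p = -3  ⇒  p = 3/5.
Player 1's indifference between Bottom and Top determines Player 2's mixing probability q:
  Player 1's payoff to Bottom: q·6 + (1−q)·1 = 5q + 1
  Player 1's payoff to Top: q·2 + (1−q)·7 = -5q + 7
  5q + 1 = -5q + 7  ⇒  10q = 6  ⇒  q = 3/5.

p = 3/5, q = 3/5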